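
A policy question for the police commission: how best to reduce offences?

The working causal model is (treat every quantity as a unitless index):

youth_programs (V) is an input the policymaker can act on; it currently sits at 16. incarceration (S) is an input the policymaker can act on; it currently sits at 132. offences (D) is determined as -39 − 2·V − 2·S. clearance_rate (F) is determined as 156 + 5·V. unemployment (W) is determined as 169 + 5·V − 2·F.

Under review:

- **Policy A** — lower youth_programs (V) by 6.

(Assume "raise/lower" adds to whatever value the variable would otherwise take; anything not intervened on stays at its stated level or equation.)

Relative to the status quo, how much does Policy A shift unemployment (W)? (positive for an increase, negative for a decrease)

30

Baseline:
  V = 16
  F = 156 + 5·16 = 236
  W = 169 + 5·16 − 2·236 = -223
Policy A (V − 6):
  V = 16 − 6 = 10
  F = 156 + 5·10 = 206
  W = 169 + 5·10 − 2·206 = -193
Change in W: -193 − (-223) = 30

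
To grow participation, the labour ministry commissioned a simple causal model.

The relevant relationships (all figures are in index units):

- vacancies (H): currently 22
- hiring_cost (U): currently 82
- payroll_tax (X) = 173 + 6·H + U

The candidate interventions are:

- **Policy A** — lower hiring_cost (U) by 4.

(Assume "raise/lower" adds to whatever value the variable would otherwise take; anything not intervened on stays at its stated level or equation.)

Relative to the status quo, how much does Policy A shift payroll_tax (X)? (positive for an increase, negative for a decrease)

-4

Baseline:
  H = 22
  U = 82
  X = 173 + 6·22 + 82 = 387
Policy A (U − 4):
  H = 22
  U = 82 − 4 = 78
  X = 173 + 6·22 + 78 = 383
Change in X: 383 − 387 = -4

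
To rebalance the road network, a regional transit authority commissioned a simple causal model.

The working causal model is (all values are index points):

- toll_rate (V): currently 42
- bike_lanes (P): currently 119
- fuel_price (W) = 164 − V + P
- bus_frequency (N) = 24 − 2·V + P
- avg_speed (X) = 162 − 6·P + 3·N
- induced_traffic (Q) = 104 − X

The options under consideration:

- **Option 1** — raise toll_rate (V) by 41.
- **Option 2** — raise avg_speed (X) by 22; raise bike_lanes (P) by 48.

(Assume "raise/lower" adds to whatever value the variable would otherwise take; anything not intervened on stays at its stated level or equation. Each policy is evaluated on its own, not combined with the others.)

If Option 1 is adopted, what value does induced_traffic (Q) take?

Option 1 (V + 41):
  V = 42 + 41 = 83
  P = 119
  N = 24 − 2·83 + 119 = -23
  X = 162 − 6·119 + 3·(-23) = -621
  Q = 104 − (-621) = 725

725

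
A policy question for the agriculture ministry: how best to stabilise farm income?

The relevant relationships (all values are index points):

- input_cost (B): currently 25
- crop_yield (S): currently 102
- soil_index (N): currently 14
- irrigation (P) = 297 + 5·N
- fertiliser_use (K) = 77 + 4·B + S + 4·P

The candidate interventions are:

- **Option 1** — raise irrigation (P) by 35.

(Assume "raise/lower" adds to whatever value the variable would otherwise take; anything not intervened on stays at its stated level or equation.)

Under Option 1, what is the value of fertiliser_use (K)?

1887

Option 1 (P + 35):
  B = 25
  S = 102
  N = 14
  P = 297 + 5·14 (+35 from intervention) = 402
  K = 77 + 4·25 + 102 + 4·402 = 1887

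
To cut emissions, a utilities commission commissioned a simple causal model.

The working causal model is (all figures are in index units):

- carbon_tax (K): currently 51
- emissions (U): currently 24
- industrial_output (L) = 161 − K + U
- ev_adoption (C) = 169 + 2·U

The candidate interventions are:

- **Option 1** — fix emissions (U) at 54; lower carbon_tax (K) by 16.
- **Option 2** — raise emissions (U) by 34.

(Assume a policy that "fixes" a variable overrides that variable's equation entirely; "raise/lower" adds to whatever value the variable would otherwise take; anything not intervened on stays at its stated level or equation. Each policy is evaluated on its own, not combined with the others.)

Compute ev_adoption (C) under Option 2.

285

Option 2 (U + 34):
  U = 24 + 34 = 58
  C = 169 + 2·58 = 285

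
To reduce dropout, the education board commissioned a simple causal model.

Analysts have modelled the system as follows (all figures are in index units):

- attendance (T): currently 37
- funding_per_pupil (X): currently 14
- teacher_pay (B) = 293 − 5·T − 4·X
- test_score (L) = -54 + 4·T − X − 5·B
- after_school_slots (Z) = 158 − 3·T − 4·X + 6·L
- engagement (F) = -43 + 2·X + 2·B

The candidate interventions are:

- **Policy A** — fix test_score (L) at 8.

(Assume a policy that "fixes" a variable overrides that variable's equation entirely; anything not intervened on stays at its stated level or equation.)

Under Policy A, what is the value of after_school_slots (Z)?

39

Policy A (L := 8):
  T = 37
  X = 14
  B = 293 − 5·37 − 4·14 = 52
  L = 8
  Z = 158 − 3·37 − 4·14 + 6·8 = 39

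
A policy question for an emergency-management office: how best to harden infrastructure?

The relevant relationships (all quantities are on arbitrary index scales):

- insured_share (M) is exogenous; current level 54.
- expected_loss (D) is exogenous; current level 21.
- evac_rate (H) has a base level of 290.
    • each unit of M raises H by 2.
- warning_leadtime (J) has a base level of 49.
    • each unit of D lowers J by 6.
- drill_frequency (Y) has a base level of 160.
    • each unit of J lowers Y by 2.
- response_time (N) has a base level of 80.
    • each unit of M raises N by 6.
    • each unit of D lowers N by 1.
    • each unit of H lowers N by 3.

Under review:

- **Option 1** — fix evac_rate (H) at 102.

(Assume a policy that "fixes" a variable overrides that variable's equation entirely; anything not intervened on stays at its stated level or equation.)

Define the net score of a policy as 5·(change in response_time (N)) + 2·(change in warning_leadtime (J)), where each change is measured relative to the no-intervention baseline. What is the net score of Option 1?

4440

Baseline:
  M = 54
  D = 21
  H = 290 + 2·54 = 398
  J = 49 − 6·21 = -77
  N = 80 + 6·54 − 21 − 3·398 = -811
Option 1 (H := 102):
  M = 54
  D = 21
  H = 102
  J = 49 − 6·21 = -77
  N = 80 + 6·54 − 21 − 3·102 = 77
ΔN = 77 − (-811) = 888; ΔJ = -77 − (-77) = 0
Score = 5·888 + 2·0 = 4440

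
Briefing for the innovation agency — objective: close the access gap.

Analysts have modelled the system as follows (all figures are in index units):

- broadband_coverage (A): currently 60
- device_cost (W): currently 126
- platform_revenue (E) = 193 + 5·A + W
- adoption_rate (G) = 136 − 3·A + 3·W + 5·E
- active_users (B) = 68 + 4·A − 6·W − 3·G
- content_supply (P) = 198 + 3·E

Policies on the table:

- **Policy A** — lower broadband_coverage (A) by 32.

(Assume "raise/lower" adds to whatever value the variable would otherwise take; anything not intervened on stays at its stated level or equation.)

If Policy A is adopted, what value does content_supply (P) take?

Policy A (A − 32):
  A = 60 − 32 = 28
  W = 126
  E = 193 + 5·28 + 126 = 459
  P = 198 + 3·459 = 1575

1575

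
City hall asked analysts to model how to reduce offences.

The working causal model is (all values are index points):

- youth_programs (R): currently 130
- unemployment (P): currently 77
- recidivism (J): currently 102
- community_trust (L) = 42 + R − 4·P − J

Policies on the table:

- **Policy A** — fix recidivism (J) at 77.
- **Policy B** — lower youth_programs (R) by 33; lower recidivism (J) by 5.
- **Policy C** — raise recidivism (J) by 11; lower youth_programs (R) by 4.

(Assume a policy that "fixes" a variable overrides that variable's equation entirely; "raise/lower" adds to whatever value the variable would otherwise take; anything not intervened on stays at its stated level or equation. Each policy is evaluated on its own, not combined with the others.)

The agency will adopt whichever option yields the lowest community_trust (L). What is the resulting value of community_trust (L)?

Policy A (J := 77):
  R = 130
  P = 77
  J = 77
  L = 42 + 130 − 4·77 − 77 = -213
Policy B (R − 33, J − 5):
  R = 130 − 33 = 97
  P = 77
  J = 102 − 5 = 97
  L = 42 + 97 − 4·77 − 97 = -266
Policy C (J + 11, R − 4):
  R = 130 − 4 = 126
  P = 77
  J = 102 + 11 = 113
  L = 42 + 126 − 4·77 − 113 = -253
Comparing — Policy A: L=-213, Policy B: L=-266, Policy C: L=-253. Lowest is -266 (Policy B).

-266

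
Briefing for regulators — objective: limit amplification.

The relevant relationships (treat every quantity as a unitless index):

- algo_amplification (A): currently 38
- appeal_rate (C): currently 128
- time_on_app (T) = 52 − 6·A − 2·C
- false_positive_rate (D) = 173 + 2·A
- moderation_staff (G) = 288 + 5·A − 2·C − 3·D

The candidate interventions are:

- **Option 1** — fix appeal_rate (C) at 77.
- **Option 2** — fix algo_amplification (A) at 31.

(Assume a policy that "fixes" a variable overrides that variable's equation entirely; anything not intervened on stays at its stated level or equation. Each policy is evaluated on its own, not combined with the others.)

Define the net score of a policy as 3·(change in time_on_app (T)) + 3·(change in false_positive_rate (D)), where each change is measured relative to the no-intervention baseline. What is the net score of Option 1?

Baseline:
  A = 38
  C = 128
  T = 52 − 6·38 − 2·128 = -432
  D = 173 + 2·38 = 249
Option 1 (C := 77):
  A = 38
  C = 77
  T = 52 − 6·38 − 2·77 = -330
  D = 173 + 2·38 = 249
ΔT = -330 − (-432) = 102; ΔD = 249 − 249 = 0
Score = 3·102 + 3·0 = 306

306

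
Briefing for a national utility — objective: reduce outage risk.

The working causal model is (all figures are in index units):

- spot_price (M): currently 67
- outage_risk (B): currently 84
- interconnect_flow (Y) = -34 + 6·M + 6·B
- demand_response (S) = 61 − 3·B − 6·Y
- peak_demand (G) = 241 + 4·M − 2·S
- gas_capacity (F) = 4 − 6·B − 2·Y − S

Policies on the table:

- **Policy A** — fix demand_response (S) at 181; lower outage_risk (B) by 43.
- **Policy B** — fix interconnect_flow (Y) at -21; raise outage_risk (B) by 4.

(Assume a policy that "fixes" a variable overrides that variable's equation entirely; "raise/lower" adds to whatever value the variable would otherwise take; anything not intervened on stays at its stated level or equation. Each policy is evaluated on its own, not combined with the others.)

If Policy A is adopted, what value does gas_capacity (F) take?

Policy A (S := 181, B − 43):
  M = 67
  B = 84 − 43 = 41
  Y = -34 + 6·67 + 6·41 = 614
  S = 181
  F = 4 − 6·41 − 2·614 − 181 = -1651

-1651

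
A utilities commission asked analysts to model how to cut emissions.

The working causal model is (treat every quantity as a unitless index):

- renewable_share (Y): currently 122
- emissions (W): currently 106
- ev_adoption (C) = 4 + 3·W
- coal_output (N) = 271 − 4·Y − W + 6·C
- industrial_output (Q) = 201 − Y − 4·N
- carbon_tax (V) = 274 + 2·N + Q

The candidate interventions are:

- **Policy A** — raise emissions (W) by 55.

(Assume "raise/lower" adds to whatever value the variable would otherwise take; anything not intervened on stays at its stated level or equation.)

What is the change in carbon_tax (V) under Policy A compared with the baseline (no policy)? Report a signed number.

Baseline:
  Y = 122
  W = 106
  C = 4 + 3·106 = 322
  N = 271 − 4·122 − 106 + 6·322 = 1609
  Q = 201 − 122 − 4·1609 = -6357
  V = 274 + 2·1609 + (-6357) = -2865
Policy A (W + 55):
  Y = 122
  W = 106 + 55 = 161
  C = 4 + 3·161 = 487
  N = 271 − 4·122 − 161 + 6·487 = 2544
  Q = 201 − 122 − 4·2544 = -10097
  V = 274 + 2·2544 + (-10097) = -4735
Change in V: -4735 − (-2865) = -1870

-1870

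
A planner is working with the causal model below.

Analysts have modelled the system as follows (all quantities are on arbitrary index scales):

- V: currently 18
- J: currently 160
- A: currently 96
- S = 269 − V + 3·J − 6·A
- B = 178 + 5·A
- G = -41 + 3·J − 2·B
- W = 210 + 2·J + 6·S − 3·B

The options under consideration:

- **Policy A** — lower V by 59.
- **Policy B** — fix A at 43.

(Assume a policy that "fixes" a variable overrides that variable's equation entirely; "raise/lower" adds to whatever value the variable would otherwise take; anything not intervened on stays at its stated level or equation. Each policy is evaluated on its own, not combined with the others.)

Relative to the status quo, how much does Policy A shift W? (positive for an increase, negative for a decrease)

354

Baseline:
  V = 18
  J = 160
  A = 96
  S = 269 − 18 + 3·160 − 6·96 = 155
  B = 178 + 5·96 = 658
  W = 210 + 2·160 + 6·155 − 3·658 = -514
Policy A (V − 59):
  V = 18 − 59 = -41
  J = 160
  A = 96
  S = 269 − (-41) + 3·160 − 6·96 = 214
  B = 178 + 5·96 = 658
  W = 210 + 2·160 + 6·214 − 3·658 = -160
Change in W: -160 − (-514) = 354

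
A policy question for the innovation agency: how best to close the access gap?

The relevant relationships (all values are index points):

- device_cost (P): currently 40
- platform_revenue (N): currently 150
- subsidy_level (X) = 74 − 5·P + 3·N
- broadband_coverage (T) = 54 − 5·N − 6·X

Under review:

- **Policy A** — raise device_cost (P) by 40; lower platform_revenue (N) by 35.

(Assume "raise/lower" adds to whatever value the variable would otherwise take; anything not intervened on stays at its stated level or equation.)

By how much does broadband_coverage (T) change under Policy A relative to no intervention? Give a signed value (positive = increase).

Baseline:
  P = 40
  N = 150
  X = 74 − 5·40 + 3·150 = 324
  T = 54 − 5·150 − 6·324 = -2640
Policy A (P + 40, N − 35):
  P = 40 + 40 = 80
  N = 150 − 35 = 115
  X = 74 − 5·80 + 3·115 = 19
  T = 54 − 5·115 − 6·19 = -635
Change in T: -635 − (-2640) = 2005

2005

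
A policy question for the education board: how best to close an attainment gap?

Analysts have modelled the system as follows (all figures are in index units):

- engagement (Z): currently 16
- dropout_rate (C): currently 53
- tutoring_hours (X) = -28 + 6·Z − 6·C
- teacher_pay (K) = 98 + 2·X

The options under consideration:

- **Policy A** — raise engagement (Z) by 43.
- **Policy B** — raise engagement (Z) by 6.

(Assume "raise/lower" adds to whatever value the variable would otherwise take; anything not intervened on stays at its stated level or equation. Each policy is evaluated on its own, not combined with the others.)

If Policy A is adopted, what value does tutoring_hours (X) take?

8

Policy A (Z + 43):
  Z = 16 + 43 = 59
  C = 53
  X = -28 + 6·59 − 6·53 = 8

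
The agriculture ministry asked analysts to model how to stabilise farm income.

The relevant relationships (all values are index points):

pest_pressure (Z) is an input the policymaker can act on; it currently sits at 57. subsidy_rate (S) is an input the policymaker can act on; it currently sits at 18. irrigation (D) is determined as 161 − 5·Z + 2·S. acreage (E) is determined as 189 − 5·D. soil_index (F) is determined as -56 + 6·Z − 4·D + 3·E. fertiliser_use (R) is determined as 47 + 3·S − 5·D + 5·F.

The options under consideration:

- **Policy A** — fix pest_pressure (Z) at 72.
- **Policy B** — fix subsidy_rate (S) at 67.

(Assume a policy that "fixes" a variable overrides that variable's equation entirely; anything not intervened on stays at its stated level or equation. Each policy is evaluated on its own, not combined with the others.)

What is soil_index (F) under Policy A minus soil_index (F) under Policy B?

3377

Policy A (Z := 72):
  Z = 72
  S = 18
  D = 161 − 5·72 + 2·18 = -163
  E = 189 − 5·(-163) = 1004
  F = -56 + 6·72 − 4·(-163) + 3·1004 = 4040
Policy B (S := 67):
  Z = 57
  S = 67
  D = 161 − 5·57 + 2·67 = 10
  E = 189 − 5·10 = 139
  F = -56 + 6·57 − 4·10 + 3·139 = 663
F: 4040 − 663 = 3377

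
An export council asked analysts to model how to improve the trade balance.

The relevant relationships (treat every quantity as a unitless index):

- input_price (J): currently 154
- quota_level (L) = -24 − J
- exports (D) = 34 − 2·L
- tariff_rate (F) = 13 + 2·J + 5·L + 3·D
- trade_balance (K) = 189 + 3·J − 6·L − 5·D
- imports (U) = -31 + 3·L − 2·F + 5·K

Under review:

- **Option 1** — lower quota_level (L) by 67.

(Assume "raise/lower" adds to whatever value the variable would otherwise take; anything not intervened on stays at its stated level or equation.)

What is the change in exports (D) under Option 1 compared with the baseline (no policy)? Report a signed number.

Baseline:
  J = 154
  L = -24 − 154 = -178
  D = 34 − 2·(-178) = 390
Option 1 (L − 67):
  J = 154
  L = -24 − 154 (−67 from intervention) = -245
  D = 34 − 2·(-245) = 524
Change in D: 524 − 390 = 134

134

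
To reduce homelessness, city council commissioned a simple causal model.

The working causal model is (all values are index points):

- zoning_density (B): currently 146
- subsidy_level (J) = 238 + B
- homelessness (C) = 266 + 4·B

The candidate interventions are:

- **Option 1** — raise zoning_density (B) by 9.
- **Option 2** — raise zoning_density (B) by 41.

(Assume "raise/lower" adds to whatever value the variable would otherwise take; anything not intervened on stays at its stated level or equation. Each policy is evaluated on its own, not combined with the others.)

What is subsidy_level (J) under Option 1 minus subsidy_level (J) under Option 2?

Option 1 (B + 9):
  B = 146 + 9 = 155
  J = 238 + 155 = 393
Option 2 (B + 41):
  B = 146 + 41 = 187
  J = 238 + 187 = 425
J: 393 − 425 = -32

-32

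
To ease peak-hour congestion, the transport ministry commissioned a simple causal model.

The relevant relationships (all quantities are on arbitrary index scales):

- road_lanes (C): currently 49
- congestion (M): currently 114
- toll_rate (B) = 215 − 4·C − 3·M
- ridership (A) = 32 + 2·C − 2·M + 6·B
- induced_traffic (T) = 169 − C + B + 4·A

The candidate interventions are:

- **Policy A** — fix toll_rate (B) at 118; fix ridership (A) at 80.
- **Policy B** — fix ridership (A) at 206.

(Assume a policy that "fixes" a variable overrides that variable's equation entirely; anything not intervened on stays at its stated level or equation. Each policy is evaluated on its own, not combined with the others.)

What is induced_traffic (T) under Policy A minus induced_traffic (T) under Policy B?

-63

Policy A (B := 118, A := 80):
  C = 49
  M = 114
  B = 118
  A = 80
  T = 169 − 49 + 118 + 4·80 = 558
Policy B (A := 206):
  C = 49
  M = 114
  B = 215 − 4·49 − 3·114 = -323
  A = 206
  T = 169 − 49 + (-323) + 4·206 = 621
T: 558 − 621 = -63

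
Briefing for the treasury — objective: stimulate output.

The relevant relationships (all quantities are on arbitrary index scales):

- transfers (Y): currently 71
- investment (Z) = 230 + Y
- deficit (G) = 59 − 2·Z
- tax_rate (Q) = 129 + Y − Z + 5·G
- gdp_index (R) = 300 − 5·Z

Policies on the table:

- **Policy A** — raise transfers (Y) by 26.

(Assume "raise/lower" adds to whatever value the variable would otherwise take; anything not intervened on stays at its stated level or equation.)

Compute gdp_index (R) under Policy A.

Policy A (Y + 26):
  Y = 71 + 26 = 97
  Z = 230 + 97 = 327
  R = 300 − 5·327 = -1335

-1335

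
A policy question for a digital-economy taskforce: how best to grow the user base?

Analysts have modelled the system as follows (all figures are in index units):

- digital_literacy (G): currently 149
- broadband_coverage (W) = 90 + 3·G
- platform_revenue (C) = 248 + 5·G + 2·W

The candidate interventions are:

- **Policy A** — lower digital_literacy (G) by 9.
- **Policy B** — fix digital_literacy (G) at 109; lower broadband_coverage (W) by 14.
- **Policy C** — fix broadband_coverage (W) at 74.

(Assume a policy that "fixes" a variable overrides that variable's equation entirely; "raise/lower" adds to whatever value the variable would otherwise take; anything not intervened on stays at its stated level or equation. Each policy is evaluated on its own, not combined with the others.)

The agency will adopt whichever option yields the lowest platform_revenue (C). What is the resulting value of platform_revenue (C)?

Policy A (G − 9):
  G = 149 − 9 = 140
  W = 90 + 3·140 = 510
  C = 248 + 5·140 + 2·510 = 1968
Policy B (G := 109, W − 14):
  G = 109
  W = 90 + 3·109 (−14 from intervention) = 403
  C = 248 + 5·109 + 2·403 = 1599
Policy C (W := 74):
  G = 149
  W = 74
  C = 248 + 5·149 + 2·74 = 1141
Comparing — Policy A: C=1968, Policy B: C=1599, Policy C: C=1141. Lowest is 1141 (Policy C).

1141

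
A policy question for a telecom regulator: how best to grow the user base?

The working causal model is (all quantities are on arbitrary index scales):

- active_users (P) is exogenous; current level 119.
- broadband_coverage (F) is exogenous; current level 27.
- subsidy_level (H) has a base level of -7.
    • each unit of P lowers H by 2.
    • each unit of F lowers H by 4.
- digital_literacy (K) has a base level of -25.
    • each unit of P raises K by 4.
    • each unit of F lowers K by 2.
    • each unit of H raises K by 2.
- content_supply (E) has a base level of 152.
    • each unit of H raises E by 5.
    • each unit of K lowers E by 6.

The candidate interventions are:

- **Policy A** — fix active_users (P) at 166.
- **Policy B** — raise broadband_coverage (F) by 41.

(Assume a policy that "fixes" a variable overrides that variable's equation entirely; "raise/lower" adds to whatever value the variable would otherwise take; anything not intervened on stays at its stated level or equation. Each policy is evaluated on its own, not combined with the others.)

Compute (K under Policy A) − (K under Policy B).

Policy A (P := 166):
  P = 166
  F = 27
  H = -7 − 2·166 − 4·27 = -447
  K = -25 + 4·166 − 2·27 + 2·(-447) = -309
Policy B (F + 41):
  P = 119
  F = 27 + 41 = 68
  H = -7 − 2·119 − 4·68 = -517
  K = -25 + 4·119 − 2·68 + 2·(-517) = -719
K: -309 − (-719) = 410

410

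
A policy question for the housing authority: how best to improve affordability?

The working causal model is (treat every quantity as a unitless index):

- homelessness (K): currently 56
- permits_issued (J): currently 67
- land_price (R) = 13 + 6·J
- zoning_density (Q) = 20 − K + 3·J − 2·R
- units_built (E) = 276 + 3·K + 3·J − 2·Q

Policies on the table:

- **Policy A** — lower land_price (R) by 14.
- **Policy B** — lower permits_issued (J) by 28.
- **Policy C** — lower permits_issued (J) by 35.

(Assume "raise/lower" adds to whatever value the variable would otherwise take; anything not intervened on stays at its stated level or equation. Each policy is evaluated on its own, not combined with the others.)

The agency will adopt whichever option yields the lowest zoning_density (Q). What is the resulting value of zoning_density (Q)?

-637

Policy A (R − 14):
  K = 56
  J = 67
  R = 13 + 6·67 (−14 from intervention) = 401
  Q = 20 − 56 + 3·67 − 2·401 = -637
Policy B (J − 28):
  K = 56
  J = 67 − 28 = 39
  R = 13 + 6·39 = 247
  Q = 20 − 56 + 3·39 − 2·247 = -413
Policy C (J − 35):
  K = 56
  J = 67 − 35 = 32
  R = 13 + 6·32 = 205
  Q = 20 − 56 + 3·32 − 2·205 = -350
Comparing — Policy A: Q=-637, Policy B: Q=-413, Policy C: Q=-350. Lowest is -637 (Policy A).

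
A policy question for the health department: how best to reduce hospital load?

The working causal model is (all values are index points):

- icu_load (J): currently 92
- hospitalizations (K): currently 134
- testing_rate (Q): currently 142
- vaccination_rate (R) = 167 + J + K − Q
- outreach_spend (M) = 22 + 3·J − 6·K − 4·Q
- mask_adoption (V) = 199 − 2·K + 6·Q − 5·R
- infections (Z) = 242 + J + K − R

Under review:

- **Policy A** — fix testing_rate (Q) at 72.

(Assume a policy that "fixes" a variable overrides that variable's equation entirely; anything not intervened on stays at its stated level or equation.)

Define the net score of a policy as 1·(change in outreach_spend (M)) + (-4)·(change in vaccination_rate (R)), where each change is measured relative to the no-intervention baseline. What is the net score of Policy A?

Baseline:
  J = 92
  K = 134
  Q = 142
  R = 167 + 92 + 134 − 142 = 251
  M = 22 + 3·92 − 6·134 − 4·142 = -1074
Policy A (Q := 72):
  J = 92
  K = 134
  Q = 72
  R = 167 + 92 + 134 − 72 = 321
  M = 22 + 3·92 − 6·134 − 4·72 = -794
ΔM = -794 − (-1074) = 280; ΔR = 321 − 251 = 70
Score = 1·280 + (-4)·70 = 0

0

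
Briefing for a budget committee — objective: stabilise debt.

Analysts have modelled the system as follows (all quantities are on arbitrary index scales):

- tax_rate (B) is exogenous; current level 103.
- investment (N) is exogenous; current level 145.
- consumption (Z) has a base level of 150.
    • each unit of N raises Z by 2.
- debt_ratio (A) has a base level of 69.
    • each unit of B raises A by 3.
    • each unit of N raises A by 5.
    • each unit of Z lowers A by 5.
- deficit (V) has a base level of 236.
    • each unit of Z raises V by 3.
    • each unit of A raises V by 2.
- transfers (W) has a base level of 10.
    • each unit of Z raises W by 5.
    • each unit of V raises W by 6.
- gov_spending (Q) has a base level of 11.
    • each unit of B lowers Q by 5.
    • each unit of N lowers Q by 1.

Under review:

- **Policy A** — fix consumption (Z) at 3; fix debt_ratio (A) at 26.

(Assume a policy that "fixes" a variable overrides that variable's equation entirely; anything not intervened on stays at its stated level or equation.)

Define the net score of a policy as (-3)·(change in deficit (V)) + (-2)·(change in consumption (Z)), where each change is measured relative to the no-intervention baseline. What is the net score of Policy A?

-1931

Baseline:
  B = 103
  N = 145
  Z = 150 + 2·145 = 440
  A = 69 + 3·103 + 5·145 − 5·440 = -1097
  V = 236 + 3·440 + 2·(-1097) = -638
Policy A (Z := 3, A := 26):
  B = 103
  N = 145
  Z = 3
  A = 26
  V = 236 + 3·3 + 2·26 = 297
ΔV = 297 − (-638) = 935; ΔZ = 3 − 440 = -437
Score = (-3)·935 + (-2)·(-437) = -1931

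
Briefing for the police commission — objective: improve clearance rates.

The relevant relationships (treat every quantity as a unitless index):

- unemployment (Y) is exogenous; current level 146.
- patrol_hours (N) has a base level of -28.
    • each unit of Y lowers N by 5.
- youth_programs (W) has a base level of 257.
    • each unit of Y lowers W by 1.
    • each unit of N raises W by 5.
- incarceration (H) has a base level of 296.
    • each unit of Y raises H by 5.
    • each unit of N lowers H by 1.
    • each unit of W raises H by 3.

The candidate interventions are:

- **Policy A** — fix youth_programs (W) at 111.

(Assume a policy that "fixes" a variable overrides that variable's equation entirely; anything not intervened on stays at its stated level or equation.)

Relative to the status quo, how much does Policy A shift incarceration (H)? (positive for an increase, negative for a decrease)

11370

Baseline:
  Y = 146
  N = -28 − 5·146 = -758
  W = 257 − 146 + 5·(-758) = -3679
  H = 296 + 5·146 − (-758) + 3·(-3679) = -9253
Policy A (W := 111):
  Y = 146
  N = -28 − 5·146 = -758
  W = 111
  H = 296 + 5·146 − (-758) + 3·111 = 2117
Change in H: 2117 − (-9253) = 11370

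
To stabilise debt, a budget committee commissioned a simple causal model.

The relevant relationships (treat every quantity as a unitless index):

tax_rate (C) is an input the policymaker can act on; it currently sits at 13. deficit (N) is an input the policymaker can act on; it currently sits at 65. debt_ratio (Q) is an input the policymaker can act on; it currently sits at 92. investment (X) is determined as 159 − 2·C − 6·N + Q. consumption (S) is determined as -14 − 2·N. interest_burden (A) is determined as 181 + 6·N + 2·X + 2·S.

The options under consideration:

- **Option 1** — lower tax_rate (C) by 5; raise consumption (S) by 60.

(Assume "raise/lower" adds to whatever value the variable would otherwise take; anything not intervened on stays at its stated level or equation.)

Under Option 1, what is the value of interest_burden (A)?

93

Option 1 (C − 5, S + 60):
  C = 13 − 5 = 8
  N = 65
  Q = 92
  X = 159 − 2·8 − 6·65 + 92 = -155
  S = -14 − 2·65 (+60 from intervention) = -84
  A = 181 + 6·65 + 2·(-155) + 2·(-84) = 93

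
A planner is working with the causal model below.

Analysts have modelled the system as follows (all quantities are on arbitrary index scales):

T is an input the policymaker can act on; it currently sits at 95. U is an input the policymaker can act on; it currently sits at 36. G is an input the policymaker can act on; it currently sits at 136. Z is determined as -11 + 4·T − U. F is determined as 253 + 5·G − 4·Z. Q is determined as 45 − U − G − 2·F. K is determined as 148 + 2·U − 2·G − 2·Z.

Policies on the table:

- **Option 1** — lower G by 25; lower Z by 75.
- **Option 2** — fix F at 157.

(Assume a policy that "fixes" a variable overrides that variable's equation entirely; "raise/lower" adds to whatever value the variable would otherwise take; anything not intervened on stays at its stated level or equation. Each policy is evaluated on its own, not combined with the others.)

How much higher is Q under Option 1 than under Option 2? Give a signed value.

Option 1 (G − 25, Z − 75):
  T = 95
  U = 36
  G = 136 − 25 = 111
  Z = -11 + 4·95 − 36 (−75 from intervention) = 258
  F = 253 + 5·111 − 4·258 = -224
  Q = 45 − 36 − 111 − 2·(-224) = 346
Option 2 (F := 157):
  T = 95
  U = 36
  G = 136
  Z = -11 + 4·95 − 36 = 333
  F = 157
  Q = 45 − 36 − 136 − 2·157 = -441
Q: 346 − (-441) = 787

787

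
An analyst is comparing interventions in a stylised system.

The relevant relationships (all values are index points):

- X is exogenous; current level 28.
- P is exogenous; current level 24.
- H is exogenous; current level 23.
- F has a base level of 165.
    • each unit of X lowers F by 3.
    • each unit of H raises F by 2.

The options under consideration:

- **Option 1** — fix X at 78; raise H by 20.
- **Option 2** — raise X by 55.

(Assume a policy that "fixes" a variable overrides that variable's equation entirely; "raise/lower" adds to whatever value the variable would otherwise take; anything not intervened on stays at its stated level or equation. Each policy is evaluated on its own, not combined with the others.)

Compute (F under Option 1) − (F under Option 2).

55

Option 1 (X := 78, H + 20):
  X = 78
  H = 23 + 20 = 43
  F = 165 − 3·78 + 2·43 = 17
Option 2 (X + 55):
  X = 28 + 55 = 83
  H = 23
  F = 165 − 3·83 + 2·23 = -38
F: 17 − (-38) = 55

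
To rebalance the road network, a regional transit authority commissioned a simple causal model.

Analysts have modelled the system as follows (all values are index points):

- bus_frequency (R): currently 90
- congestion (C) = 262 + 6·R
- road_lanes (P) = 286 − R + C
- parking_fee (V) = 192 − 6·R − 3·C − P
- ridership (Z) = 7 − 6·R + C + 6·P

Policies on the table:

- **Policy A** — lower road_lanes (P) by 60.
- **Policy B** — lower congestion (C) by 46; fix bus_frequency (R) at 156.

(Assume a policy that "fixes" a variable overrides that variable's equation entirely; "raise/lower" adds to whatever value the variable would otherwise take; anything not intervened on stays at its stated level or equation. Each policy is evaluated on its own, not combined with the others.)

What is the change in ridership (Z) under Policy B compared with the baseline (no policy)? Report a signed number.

Baseline:
  R = 90
  C = 262 + 6·90 = 802
  P = 286 − 90 + 802 = 998
  Z = 7 − 6·90 + 802 + 6·998 = 6257
Policy B (C − 46, R := 156):
  R = 156
  C = 262 + 6·156 (−46 from intervention) = 1152
  P = 286 − 156 + 1152 = 1282
  Z = 7 − 6·156 + 1152 + 6·1282 = 7915
Change in Z: 7915 − 6257 = 1658

1658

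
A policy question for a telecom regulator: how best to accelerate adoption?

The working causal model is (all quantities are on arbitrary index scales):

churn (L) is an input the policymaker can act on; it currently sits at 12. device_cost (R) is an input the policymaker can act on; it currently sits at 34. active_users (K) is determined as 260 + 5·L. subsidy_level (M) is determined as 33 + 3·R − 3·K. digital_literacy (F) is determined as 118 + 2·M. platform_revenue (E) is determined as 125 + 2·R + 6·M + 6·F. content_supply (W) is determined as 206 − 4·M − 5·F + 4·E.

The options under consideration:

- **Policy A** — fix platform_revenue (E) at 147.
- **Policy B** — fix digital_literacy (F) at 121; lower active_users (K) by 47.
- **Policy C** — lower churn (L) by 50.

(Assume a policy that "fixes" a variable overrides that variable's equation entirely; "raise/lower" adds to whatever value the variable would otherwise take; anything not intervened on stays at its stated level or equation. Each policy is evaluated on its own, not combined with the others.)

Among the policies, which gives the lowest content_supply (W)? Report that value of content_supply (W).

-10403

Policy A (E := 147):
  L = 12
  R = 34
  K = 260 + 5·12 = 320
  M = 33 + 3·34 − 3·320 = -825
  F = 118 + 2·(-825) = -1532
  E = 147
  W = 206 − 4·(-825) − 5·(-1532) + 4·147 = 11754
Policy B (F := 121, K − 47):
  L = 12
  R = 34
  K = 260 + 5·12 (−47 from intervention) = 273
  M = 33 + 3·34 − 3·273 = -684
  F = 121
  E = 125 + 2·34 + 6·(-684) + 6·121 = -3185
  W = 206 − 4·(-684) − 5·121 + 4·(-3185) = -10403
Policy C (L − 50):
  L = 12 − 50 = -38
  R = 34
  K = 260 + 5·(-38) = 70
  M = 33 + 3·34 − 3·70 = -75
  F = 118 + 2·(-75) = -32
  E = 125 + 2·34 + 6·(-75) + 6·(-32) = -449
  W = 206 − 4·(-75) − 5·(-32) + 4·(-449) = -1130
Comparing — Policy A: W=11754, Policy B: W=-10403, Policy C: W=-1130. Lowest is -10403 (Policy B).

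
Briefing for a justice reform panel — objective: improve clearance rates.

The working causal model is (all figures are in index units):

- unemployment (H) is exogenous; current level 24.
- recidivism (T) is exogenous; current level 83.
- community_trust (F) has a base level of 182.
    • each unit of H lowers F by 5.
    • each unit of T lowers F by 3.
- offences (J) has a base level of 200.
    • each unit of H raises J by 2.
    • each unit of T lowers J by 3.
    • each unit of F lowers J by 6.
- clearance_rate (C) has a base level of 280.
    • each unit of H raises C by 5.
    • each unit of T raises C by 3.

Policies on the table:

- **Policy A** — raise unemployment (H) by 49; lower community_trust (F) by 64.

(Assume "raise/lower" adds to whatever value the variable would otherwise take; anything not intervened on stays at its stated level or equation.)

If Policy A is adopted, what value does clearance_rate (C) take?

Policy A (H + 49, F − 64):
  H = 24 + 49 = 73
  T = 83
  C = 280 + 5·73 + 3·83 = 894

894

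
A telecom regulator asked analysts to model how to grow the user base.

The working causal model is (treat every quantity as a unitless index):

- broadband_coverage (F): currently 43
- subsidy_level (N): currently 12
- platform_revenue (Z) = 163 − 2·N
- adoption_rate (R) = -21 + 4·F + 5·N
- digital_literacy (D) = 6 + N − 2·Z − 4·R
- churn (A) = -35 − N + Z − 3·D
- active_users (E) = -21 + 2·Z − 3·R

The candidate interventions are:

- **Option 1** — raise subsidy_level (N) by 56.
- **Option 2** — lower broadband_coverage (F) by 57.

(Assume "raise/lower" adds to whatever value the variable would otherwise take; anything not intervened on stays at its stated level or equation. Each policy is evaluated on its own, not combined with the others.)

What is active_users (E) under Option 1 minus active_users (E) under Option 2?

Option 1 (N + 56):
  F = 43
  N = 12 + 56 = 68
  Z = 163 − 2·68 = 27
  R = -21 + 4·43 + 5·68 = 491
  E = -21 + 2·27 − 3·491 = -1440
Option 2 (F − 57):
  F = 43 − 57 = -14
  N = 12
  Z = 163 − 2·12 = 139
  R = -21 + 4·(-14) + 5·12 = -17
  E = -21 + 2·139 − 3·(-17) = 308
E: -1440 − 308 = -1748

-1748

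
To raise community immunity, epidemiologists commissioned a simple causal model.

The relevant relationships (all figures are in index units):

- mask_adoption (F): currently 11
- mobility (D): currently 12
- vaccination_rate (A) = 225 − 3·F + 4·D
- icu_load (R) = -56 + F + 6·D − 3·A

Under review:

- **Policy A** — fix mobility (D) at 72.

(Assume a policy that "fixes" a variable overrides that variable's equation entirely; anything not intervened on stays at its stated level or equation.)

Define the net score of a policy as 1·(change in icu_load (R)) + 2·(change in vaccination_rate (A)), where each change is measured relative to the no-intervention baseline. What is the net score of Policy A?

Baseline:
  F = 11
  D = 12
  A = 225 − 3·11 + 4·12 = 240
  R = -56 + 11 + 6·12 − 3·240 = -693
Policy A (D := 72):
  F = 11
  D = 72
  A = 225 − 3·11 + 4·72 = 480
  R = -56 + 11 + 6·72 − 3·480 = -1053
ΔR = -1053 − (-693) = -360; ΔA = 480 − 240 = 240
Score = 1·(-360) + 2·240 = 120

120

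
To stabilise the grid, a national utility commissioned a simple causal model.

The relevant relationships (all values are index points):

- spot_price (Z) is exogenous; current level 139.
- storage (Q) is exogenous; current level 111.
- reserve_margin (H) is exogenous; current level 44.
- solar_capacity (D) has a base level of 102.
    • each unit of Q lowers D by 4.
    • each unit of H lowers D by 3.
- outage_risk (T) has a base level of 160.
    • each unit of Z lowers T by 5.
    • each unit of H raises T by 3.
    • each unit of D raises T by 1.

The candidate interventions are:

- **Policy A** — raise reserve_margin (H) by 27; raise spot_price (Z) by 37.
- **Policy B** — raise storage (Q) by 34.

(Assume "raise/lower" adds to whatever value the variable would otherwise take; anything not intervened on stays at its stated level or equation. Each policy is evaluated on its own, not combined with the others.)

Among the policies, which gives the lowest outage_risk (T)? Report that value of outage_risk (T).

Policy A (H + 27, Z + 37):
  Z = 139 + 37 = 176
  Q = 111
  H = 44 + 27 = 71
  D = 102 − 4·111 − 3·71 = -555
  T = 160 − 5·176 + 3·71 + (-555) = -1062
Policy B (Q + 34):
  Z = 139
  Q = 111 + 34 = 145
  H = 44
  D = 102 − 4·145 − 3·44 = -610
  T = 160 − 5·139 + 3·44 + (-610) = -1013
Comparing — Policy A: T=-1062, Policy B: T=-1013. Lowest is -1062 (Policy A).

-1062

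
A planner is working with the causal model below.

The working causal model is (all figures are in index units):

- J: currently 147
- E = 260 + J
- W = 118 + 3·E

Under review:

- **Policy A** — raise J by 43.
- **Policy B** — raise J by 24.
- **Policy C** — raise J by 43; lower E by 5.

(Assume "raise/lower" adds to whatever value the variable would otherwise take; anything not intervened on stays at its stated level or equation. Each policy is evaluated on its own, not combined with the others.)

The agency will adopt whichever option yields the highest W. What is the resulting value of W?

1468

Policy A (J + 43):
  J = 147 + 43 = 190
  E = 260 + 190 = 450
  W = 118 + 3·450 = 1468
Policy B (J + 24):
  J = 147 + 24 = 171
  E = 260 + 171 = 431
  W = 118 + 3·431 = 1411
Policy C (J + 43, E − 5):
  J = 147 + 43 = 190
  E = 260 + 190 (−5 from intervention) = 445
  W = 118 + 3·445 = 1453
Comparing — Policy A: W=1468, Policy B: W=1411, Policy C: W=1453. Highest is 1468 (Policy A).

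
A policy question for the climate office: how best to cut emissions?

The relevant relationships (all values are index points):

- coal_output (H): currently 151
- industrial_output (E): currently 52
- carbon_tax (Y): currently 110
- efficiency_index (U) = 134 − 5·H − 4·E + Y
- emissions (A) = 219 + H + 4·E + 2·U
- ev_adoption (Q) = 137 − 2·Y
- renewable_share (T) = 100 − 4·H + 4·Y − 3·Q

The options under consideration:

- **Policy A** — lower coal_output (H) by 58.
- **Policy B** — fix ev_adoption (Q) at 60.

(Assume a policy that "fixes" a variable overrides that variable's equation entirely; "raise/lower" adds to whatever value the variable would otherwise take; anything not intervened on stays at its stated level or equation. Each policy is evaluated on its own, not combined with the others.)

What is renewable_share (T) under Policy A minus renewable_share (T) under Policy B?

661

Policy A (H − 58):
  H = 151 − 58 = 93
  Y = 110
  Q = 137 − 2·110 = -83
  T = 100 − 4·93 + 4·110 − 3·(-83) = 417
Policy B (Q := 60):
  H = 151
  Y = 110
  Q = 60
  T = 100 − 4·151 + 4·110 − 3·60 = -244
T: 417 − (-244) = 661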